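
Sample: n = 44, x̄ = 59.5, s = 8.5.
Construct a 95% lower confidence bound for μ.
μ ≥ 57.35

Lower bound (one-sided):
t* = 1.681 (one-sided for 95%)
Lower bound = x̄ - t* · s/√n = 59.5 - 1.681 · 8.5/√44 = 57.35

We are 95% confident that μ ≥ 57.35.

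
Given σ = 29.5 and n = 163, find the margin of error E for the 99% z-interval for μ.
Margin of error = 5.95

Margin of error = z* · σ/√n
= 2.576 · 29.5/√163
= 2.576 · 29.5/12.7671
= 5.95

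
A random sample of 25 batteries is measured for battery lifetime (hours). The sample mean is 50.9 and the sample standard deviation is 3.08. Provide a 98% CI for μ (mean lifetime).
(49.36, 52.44)

t-interval (σ unknown):
df = n - 1 = 24
t* = 2.492 for 98% confidence

Margin of error = t* · s/√n = 2.492 · 3.08/√25 = 1.54

CI: (49.36, 52.44)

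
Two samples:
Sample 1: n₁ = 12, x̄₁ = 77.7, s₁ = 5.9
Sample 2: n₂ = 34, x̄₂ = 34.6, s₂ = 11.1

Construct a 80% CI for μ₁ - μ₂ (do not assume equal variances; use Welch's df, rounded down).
(39.76, 46.44)

Difference: x̄₁ - x̄₂ = 43.10
SE = √(s₁²/n₁ + s₂²/n₂) = √(5.9²/12 + 11.1²/34) = 2.5543
df = 36.61 → 36 (Welch–Satterthwaite, rounded down)
t* = 1.306

CI: 43.10 ± 1.306 · 2.5543 = 43.10 ± 3.34 = (39.76, 46.44)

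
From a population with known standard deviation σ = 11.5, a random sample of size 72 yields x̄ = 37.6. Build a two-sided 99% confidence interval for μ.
(34.11, 41.09)

z-interval (σ known):
z* = 2.576 for 99% confidence

Margin of error = z* · σ/√n = 2.576 · 11.5/√72 = 3.49

CI: (37.6 - 3.49, 37.6 + 3.49) = (34.11, 41.09)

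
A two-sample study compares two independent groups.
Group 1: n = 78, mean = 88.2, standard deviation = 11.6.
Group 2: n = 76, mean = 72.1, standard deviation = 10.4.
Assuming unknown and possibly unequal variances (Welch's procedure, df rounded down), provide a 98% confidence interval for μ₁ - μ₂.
(11.93, 20.27)

Difference: x̄₁ - x̄₂ = 16.10
SE = √(s₁²/n₁ + s₂²/n₂) = √(11.6²/78 + 10.4²/76) = 1.7743
df = 150.97 → 150 (Welch–Satterthwaite, rounded down)
t* = 2.351

CI: 16.10 ± 2.351 · 1.7743 = 16.10 ± 4.17 = (11.93, 20.27)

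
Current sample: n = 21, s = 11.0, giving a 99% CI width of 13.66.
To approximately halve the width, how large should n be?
n ≈ 84

CI width ∝ 1/√n
To reduce width by factor 2, need √n to grow by 2 → need 2² = 4 times as many samples.

Current: n = 21, width = 13.66
New: n = 84, width ≈ 6.33

Width reduced by factor of 13.66/6.33 = 2.16.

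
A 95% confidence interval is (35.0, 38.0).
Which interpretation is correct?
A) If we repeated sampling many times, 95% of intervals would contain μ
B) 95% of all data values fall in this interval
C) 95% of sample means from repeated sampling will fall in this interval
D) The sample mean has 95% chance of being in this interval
A

A) Correct — this is the frequentist long-run coverage interpretation.
B) Wrong — a CI is about the parameter μ, not individual data values.
C) Wrong — coverage applies to intervals containing μ, not to future x̄ values.
D) Wrong — x̄ is observed and sits in the interval by construction.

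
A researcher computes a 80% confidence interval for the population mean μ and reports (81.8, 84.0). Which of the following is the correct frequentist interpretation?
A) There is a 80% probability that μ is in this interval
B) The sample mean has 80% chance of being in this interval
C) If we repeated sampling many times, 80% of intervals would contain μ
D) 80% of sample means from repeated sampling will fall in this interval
C

A) Wrong — μ is fixed; the randomness lives in the interval, not in μ.
B) Wrong — x̄ is observed and sits in the interval by construction.
C) Correct — this is the frequentist long-run coverage interpretation.
D) Wrong — coverage applies to intervals containing μ, not to future x̄ values.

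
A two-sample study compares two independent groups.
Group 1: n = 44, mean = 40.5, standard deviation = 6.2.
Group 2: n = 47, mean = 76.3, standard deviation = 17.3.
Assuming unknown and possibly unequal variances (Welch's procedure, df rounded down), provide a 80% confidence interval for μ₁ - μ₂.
(-39.29, -32.31)

Difference: x̄₁ - x̄₂ = -35.80
SE = √(s₁²/n₁ + s₂²/n₂) = √(6.2²/44 + 17.3²/47) = 2.6910
df = 58.31 → 58 (Welch–Satterthwaite, rounded down)
t* = 1.296

CI: -35.80 ± 1.296 · 2.6910 = -35.80 ± 3.49 = (-39.29, -32.31)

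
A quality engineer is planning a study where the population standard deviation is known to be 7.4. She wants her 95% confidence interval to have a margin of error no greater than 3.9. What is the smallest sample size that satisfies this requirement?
n ≥ 14

For margin E ≤ 3.9:
n ≥ (z* · σ / E)²
n ≥ (1.960 · 7.4 / 3.9)²
n ≥ 13.83

Minimum n = 14 (rounding up)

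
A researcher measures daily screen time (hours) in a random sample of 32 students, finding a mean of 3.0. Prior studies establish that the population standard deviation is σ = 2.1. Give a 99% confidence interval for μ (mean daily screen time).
(2.04, 3.96)

z-interval (σ known):
z* = 2.576 for 99% confidence

Margin of error = z* · σ/√n = 2.576 · 2.1/√32 = 0.96

CI: (3.0 - 0.96, 3.0 + 0.96) = (2.04, 3.96)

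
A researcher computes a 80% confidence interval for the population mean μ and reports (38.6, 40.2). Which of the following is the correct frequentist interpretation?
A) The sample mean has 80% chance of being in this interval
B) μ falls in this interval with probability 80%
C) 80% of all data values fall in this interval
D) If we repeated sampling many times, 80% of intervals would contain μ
D

A) Wrong — x̄ is observed and sits in the interval by construction.
B) Wrong — μ is fixed; the randomness lives in the interval, not in μ.
C) Wrong — a CI is about the parameter μ, not individual data values.
D) Correct — this is the frequentist long-run coverage interpretation.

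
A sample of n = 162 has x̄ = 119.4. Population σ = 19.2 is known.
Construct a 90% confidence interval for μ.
(116.92, 121.88)

z-interval (σ known):
z* = 1.645 for 90% confidence

Margin of error = z* · σ/√n = 1.645 · 19.2/√162 = 2.48

CI: (119.4 - 2.48, 119.4 + 2.48) = (116.92, 121.88)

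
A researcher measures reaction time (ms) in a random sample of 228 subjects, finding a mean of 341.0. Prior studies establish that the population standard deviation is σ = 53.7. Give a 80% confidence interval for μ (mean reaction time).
(336.44, 345.56)

z-interval (σ known):
z* = 1.282 for 80% confidence

Margin of error = z* · σ/√n = 1.282 · 53.7/√228 = 4.56

CI: (341.0 - 4.56, 341.0 + 4.56) = (336.44, 345.56)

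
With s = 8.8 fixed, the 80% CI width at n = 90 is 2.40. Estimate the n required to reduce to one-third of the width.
n ≈ 810

CI width ∝ 1/√n
To reduce width by factor 3, need √n to grow by 3 → need 3² = 9 times as many samples.

Current: n = 90, width = 2.40
New: n = 810, width ≈ 0.79

Width reduced by factor of 2.40/0.79 = 3.04.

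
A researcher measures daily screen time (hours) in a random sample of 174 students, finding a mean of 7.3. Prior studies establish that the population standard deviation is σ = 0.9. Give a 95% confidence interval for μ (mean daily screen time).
(7.17, 7.43)

z-interval (σ known):
z* = 1.960 for 95% confidence

Margin of error = z* · σ/√n = 1.960 · 0.9/√174 = 0.13

CI: (7.3 - 0.13, 7.3 + 0.13) = (7.17, 7.43)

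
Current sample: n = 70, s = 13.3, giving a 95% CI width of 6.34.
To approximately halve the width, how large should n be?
n ≈ 280

CI width ∝ 1/√n
To reduce width by factor 2, need √n to grow by 2 → need 2² = 4 times as many samples.

Current: n = 70, width = 6.34
New: n = 280, width ≈ 3.13

Width reduced by factor of 6.34/3.13 = 2.03.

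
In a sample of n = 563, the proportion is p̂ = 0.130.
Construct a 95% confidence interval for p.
(0.102, 0.158)

Proportion CI:
SE = √(p̂(1-p̂)/n) = √(0.130 · 0.870 / 563) = 0.01417

z* = 1.960
Margin = z* · SE = 1.960 · 0.01417 = 0.0278

CI: 0.130 ± 0.0278 = (0.102, 0.158)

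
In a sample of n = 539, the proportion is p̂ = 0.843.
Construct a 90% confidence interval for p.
(0.817, 0.869)

Proportion CI:
SE = √(p̂(1-p̂)/n) = √(0.843 · 0.157 / 539) = 0.01567

z* = 1.645
Margin = z* · SE = 1.645 · 0.01567 = 0.0258

CI: 0.843 ± 0.0258 = (0.817, 0.869)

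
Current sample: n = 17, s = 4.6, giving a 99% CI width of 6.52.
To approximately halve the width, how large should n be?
n ≈ 68

CI width ∝ 1/√n
To reduce width by factor 2, need √n to grow by 2 → need 2² = 4 times as many samples.

Current: n = 17, width = 6.52
New: n = 68, width ≈ 2.96

Width reduced by factor of 6.52/2.96 = 2.20.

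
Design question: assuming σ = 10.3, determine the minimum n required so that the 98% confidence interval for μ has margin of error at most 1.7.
n ≥ 199

For margin E ≤ 1.7:
n ≥ (z* · σ / E)²
n ≥ (2.326 · 10.3 / 1.7)²
n ≥ 198.61

Minimum n = 199 (rounding up)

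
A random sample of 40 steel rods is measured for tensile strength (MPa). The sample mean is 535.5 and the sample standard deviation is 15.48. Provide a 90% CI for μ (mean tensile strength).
(531.38, 539.62)

t-interval (σ unknown):
df = n - 1 = 39
t* = 1.685 for 90% confidence

Margin of error = t* · s/√n = 1.685 · 15.48/√40 = 4.12

CI: (531.38, 539.62)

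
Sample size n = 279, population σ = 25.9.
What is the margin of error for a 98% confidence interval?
Margin of error = 3.61

Margin of error = z* · σ/√n
= 2.326 · 25.9/√279
= 2.326 · 25.9/16.7033
= 3.61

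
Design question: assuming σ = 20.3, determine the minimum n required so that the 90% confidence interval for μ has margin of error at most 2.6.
n ≥ 165

For margin E ≤ 2.6:
n ≥ (z* · σ / E)²
n ≥ (1.645 · 20.3 / 2.6)²
n ≥ 164.96

Minimum n = 165 (rounding up)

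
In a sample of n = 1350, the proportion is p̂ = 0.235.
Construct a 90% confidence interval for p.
(0.216, 0.254)

Proportion CI:
SE = √(p̂(1-p̂)/n) = √(0.235 · 0.765 / 1350) = 0.01154

z* = 1.645
Margin = z* · SE = 1.645 · 0.01154 = 0.0190

CI: 0.235 ± 0.0190 = (0.216, 0.254)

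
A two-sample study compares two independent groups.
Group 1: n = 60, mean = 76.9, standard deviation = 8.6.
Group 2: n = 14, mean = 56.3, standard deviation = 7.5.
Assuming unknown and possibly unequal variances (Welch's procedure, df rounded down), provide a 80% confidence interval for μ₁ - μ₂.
(17.57, 23.63)

Difference: x̄₁ - x̄₂ = 20.60
SE = √(s₁²/n₁ + s₂²/n₂) = √(8.6²/60 + 7.5²/14) = 2.2914
df = 21.75 → 21 (Welch–Satterthwaite, rounded down)
t* = 1.323

CI: 20.60 ± 1.323 · 2.2914 = 20.60 ± 3.03 = (17.57, 23.63)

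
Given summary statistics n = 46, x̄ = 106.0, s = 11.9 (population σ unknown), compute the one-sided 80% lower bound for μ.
μ ≥ 104.51

Lower bound (one-sided):
t* = 0.850 (one-sided for 80%)
Lower bound = x̄ - t* · s/√n = 106.0 - 0.850 · 11.9/√46 = 104.51

We are 80% confident that μ ≥ 104.51.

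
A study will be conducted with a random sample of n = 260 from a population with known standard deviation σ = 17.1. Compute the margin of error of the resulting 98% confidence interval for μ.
Margin of error = 2.47

Margin of error = z* · σ/√n
= 2.326 · 17.1/√260
= 2.326 · 17.1/16.1245
= 2.47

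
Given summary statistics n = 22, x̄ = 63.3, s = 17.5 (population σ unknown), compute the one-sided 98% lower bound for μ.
μ ≥ 55.13

Lower bound (one-sided):
t* = 2.189 (one-sided for 98%)
Lower bound = x̄ - t* · s/√n = 63.3 - 2.189 · 17.5/√22 = 55.13

We are 98% confident that μ ≥ 55.13.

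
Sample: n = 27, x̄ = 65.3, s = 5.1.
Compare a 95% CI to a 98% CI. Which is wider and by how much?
98% CI is wider by 0.83

df = 26
95% CI: t* = 2.056, (63.28, 67.32), width = 2 · t* · s/√n = 4.04
98% CI: t* = 2.479, (62.87, 67.73), width = 2 · t* · s/√n = 4.87

The 98% CI is wider by 4.87 - 4.04 = 0.83.
Higher confidence requires a wider interval.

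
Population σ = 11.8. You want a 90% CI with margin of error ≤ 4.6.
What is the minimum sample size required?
n ≥ 18

For margin E ≤ 4.6:
n ≥ (z* · σ / E)²
n ≥ (1.645 · 11.8 / 4.6)²
n ≥ 17.81

Minimum n = 18 (rounding up)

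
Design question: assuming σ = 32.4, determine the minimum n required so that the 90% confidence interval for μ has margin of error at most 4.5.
n ≥ 141

For margin E ≤ 4.5:
n ≥ (z* · σ / E)²
n ≥ (1.645 · 32.4 / 4.5)²
n ≥ 140.28

Minimum n = 141 (rounding up)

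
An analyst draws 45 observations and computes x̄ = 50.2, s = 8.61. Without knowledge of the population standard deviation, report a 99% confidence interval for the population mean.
(46.74, 53.66)

t-interval (σ unknown):
df = n - 1 = 44
t* = 2.692 for 99% confidence

Margin of error = t* · s/√n = 2.692 · 8.61/√45 = 3.46

CI: (46.74, 53.66)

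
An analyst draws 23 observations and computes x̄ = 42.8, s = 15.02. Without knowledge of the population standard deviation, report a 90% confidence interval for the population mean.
(37.42, 48.18)

t-interval (σ unknown):
df = n - 1 = 22
t* = 1.717 for 90% confidence

Margin of error = t* · s/√n = 1.717 · 15.02/√23 = 5.38

CI: (37.42, 48.18)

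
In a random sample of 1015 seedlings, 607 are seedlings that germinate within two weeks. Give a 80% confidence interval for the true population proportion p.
(0.578, 0.618)

Proportion CI:
p̂ = 607/1015 = 0.59803
SE = √(p̂(1-p̂)/n) = √(0.59803 · 0.40197 / 1015) = 0.01539

z* = 1.282
Margin = z* · SE = 1.282 · 0.01539 = 0.0197

CI: 0.59803 ± 0.0197 = (0.578, 0.618)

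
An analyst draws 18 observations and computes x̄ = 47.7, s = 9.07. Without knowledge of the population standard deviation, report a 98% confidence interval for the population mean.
(42.21, 53.19)

t-interval (σ unknown):
df = n - 1 = 17
t* = 2.567 for 98% confidence

Margin of error = t* · s/√n = 2.567 · 9.07/√18 = 5.49

CI: (42.21, 53.19)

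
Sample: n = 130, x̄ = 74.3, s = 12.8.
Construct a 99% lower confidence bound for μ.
μ ≥ 71.66

Lower bound (one-sided):
t* = 2.356 (one-sided for 99%)
Lower bound = x̄ - t* · s/√n = 74.3 - 2.356 · 12.8/√130 = 71.66

We are 99% confident that μ ≥ 71.66.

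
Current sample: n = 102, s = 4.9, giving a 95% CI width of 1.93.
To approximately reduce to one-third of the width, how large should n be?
n ≈ 918

CI width ∝ 1/√n
To reduce width by factor 3, need √n to grow by 3 → need 3² = 9 times as many samples.

Current: n = 102, width = 1.93
New: n = 918, width ≈ 0.63

Width reduced by factor of 1.93/0.63 = 3.06.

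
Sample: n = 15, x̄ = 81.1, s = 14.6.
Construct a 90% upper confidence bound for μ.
μ ≤ 86.17

Upper bound (one-sided):
t* = 1.345 (one-sided for 90%)
Upper bound = x̄ + t* · s/√n = 81.1 + 1.345 · 14.6/√15 = 86.17

We are 90% confident that μ ≤ 86.17.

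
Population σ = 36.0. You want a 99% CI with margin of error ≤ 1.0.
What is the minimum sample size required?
n ≥ 8600

For margin E ≤ 1.0:
n ≥ (z* · σ / E)²
n ≥ (2.576 · 36.0 / 1.0)²
n ≥ 8599.97

Minimum n = 8600 (rounding up)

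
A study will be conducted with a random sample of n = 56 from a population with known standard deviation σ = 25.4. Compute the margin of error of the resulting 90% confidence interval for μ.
Margin of error = 5.58

Margin of error = z* · σ/√n
= 1.645 · 25.4/√56
= 1.645 · 25.4/7.4833
= 5.58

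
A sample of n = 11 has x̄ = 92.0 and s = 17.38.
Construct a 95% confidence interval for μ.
(80.32, 103.68)

t-interval (σ unknown):
df = n - 1 = 10
t* = 2.228 for 95% confidence

Margin of error = t* · s/√n = 2.228 · 17.38/√11 = 11.68

CI: (80.32, 103.68)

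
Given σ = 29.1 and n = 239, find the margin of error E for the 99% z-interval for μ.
Margin of error = 4.85

Margin of error = z* · σ/√n
= 2.576 · 29.1/√239
= 2.576 · 29.1/15.4596
= 4.85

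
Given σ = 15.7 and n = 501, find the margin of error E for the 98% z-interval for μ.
Margin of error = 1.63

Margin of error = z* · σ/√n
= 2.326 · 15.7/√501
= 2.326 · 15.7/22.3830
= 1.63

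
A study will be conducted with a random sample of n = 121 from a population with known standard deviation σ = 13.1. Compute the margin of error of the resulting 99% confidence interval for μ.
Margin of error = 3.07

Margin of error = z* · σ/√n
= 2.576 · 13.1/√121
= 2.576 · 13.1/11.0000
= 3.07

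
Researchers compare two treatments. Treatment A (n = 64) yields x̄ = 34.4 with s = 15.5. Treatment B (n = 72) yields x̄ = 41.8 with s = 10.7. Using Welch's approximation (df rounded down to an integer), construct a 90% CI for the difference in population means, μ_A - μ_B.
(-11.24, -3.56)

Difference: x̄₁ - x̄₂ = -7.40
SE = √(s₁²/n₁ + s₂²/n₂) = √(15.5²/64 + 10.7²/72) = 2.3117
df = 110.14 → 110 (Welch–Satterthwaite, rounded down)
t* = 1.659

CI: -7.40 ± 1.659 · 2.3117 = -7.40 ± 3.84 = (-11.24, -3.56)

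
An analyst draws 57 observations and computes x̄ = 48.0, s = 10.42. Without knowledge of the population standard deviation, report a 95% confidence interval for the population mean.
(45.24, 50.76)

t-interval (σ unknown):
df = n - 1 = 56
t* = 2.003 for 95% confidence

Margin of error = t* · s/√n = 2.003 · 10.42/√57 = 2.76

CI: (45.24, 50.76)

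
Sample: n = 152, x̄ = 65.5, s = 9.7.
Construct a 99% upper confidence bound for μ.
μ ≤ 67.35

Upper bound (one-sided):
t* = 2.351 (one-sided for 99%)
Upper bound = x̄ + t* · s/√n = 65.5 + 2.351 · 9.7/√152 = 67.35

We are 99% confident that μ ≤ 67.35.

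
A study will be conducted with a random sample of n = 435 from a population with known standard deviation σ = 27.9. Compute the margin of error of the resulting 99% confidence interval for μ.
Margin of error = 3.45

Margin of error = z* · σ/√n
= 2.576 · 27.9/√435
= 2.576 · 27.9/20.8567
= 3.45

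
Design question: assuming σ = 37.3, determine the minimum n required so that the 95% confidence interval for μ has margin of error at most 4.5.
n ≥ 264

For margin E ≤ 4.5:
n ≥ (z* · σ / E)²
n ≥ (1.960 · 37.3 / 4.5)²
n ≥ 263.94

Minimum n = 264 (rounding up)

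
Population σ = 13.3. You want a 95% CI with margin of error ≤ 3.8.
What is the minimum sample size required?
n ≥ 48

For margin E ≤ 3.8:
n ≥ (z* · σ / E)²
n ≥ (1.960 · 13.3 / 3.8)²
n ≥ 47.06

Minimum n = 48 (rounding up)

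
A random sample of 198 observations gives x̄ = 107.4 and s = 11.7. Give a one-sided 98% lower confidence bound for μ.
μ ≥ 105.68

Lower bound (one-sided):
t* = 2.067 (one-sided for 98%)
Lower bound = x̄ - t* · s/√n = 107.4 - 2.067 · 11.7/√198 = 105.68

We are 98% confident that μ ≥ 105.68.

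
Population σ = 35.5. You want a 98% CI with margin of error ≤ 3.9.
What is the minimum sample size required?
n ≥ 449

For margin E ≤ 3.9:
n ≥ (z* · σ / E)²
n ≥ (2.326 · 35.5 / 3.9)²
n ≥ 448.28

Minimum n = 449 (rounding up)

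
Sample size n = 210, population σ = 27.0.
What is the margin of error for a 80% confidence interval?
Margin of error = 2.39

Margin of error = z* · σ/√n
= 1.282 · 27.0/√210
= 1.282 · 27.0/14.4914
= 2.39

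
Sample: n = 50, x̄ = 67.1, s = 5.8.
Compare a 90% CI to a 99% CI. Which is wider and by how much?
99% CI is wider by 1.65

df = 49
90% CI: t* = 1.677, (65.72, 68.48), width = 2 · t* · s/√n = 2.75
99% CI: t* = 2.680, (64.90, 69.30), width = 2 · t* · s/√n = 4.40

The 99% CI is wider by 4.40 - 2.75 = 1.65.
Higher confidence requires a wider interval.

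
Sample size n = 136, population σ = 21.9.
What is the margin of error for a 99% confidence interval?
Margin of error = 4.84

Margin of error = z* · σ/√n
= 2.576 · 21.9/√136
= 2.576 · 21.9/11.6619
= 4.84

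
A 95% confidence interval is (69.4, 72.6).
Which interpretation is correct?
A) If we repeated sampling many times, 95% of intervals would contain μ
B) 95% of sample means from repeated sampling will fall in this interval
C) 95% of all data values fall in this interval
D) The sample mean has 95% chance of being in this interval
A

A) Correct — this is the frequentist long-run coverage interpretation.
B) Wrong — coverage applies to intervals containing μ, not to future x̄ values.
C) Wrong — a CI is about the parameter μ, not individual data values.
D) Wrong — x̄ is observed and sits in the interval by construction.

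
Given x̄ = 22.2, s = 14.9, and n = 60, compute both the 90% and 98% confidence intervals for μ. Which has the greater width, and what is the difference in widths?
98% CI is wider by 2.77

df = 59
90% CI: t* = 1.671, (18.99, 25.41), width = 2 · t* · s/√n = 6.43
98% CI: t* = 2.391, (17.60, 26.80), width = 2 · t* · s/√n = 9.20

The 98% CI is wider by 9.20 - 6.43 = 2.77.
Higher confidence requires a wider interval.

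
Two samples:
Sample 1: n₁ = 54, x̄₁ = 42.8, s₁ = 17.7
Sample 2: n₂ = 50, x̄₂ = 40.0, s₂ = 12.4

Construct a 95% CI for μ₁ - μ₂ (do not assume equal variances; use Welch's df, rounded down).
(-3.11, 8.71)

Difference: x̄₁ - x̄₂ = 2.80
SE = √(s₁²/n₁ + s₂²/n₂) = √(17.7²/54 + 12.4²/50) = 2.9794
df = 95.16 → 95 (Welch–Satterthwaite, rounded down)
t* = 1.985

CI: 2.80 ± 1.985 · 2.9794 = 2.80 ± 5.91 = (-3.11, 8.71)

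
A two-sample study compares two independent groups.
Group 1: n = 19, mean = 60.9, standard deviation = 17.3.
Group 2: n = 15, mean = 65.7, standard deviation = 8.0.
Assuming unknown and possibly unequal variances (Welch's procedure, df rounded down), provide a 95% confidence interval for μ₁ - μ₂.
(-14.00, 4.40)

Difference: x̄₁ - x̄₂ = -4.80
SE = √(s₁²/n₁ + s₂²/n₂) = √(17.3²/19 + 8.0²/15) = 4.4742
df = 26.57 → 26 (Welch–Satterthwaite, rounded down)
t* = 2.056

CI: -4.80 ± 2.056 · 4.4742 = -4.80 ± 9.20 = (-14.00, 4.40)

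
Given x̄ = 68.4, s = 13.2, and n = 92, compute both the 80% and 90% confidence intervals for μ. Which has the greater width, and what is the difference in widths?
90% CI is wider by 1.02

df = 91
80% CI: t* = 1.291, (66.62, 70.18), width = 2 · t* · s/√n = 3.55
90% CI: t* = 1.662, (66.11, 70.69), width = 2 · t* · s/√n = 4.57

The 90% CI is wider by 4.57 - 3.55 = 1.02.
Higher confidence requires a wider interval.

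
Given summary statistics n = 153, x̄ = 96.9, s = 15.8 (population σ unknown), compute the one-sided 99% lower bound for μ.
μ ≥ 93.90

Lower bound (one-sided):
t* = 2.351 (one-sided for 99%)
Lower bound = x̄ - t* · s/√n = 96.9 - 2.351 · 15.8/√153 = 93.90

We are 99% confident that μ ≥ 93.90.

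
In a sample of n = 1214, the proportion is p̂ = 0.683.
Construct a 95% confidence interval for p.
(0.657, 0.709)

Proportion CI:
SE = √(p̂(1-p̂)/n) = √(0.683 · 0.317 / 1214) = 0.01335

z* = 1.960
Margin = z* · SE = 1.960 · 0.01335 = 0.0262

CI: 0.683 ± 0.0262 = (0.657, 0.709)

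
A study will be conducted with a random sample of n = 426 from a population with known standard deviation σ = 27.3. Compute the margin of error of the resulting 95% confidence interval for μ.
Margin of error = 2.59

Margin of error = z* · σ/√n
= 1.960 · 27.3/√426
= 1.960 · 27.3/20.6398
= 2.59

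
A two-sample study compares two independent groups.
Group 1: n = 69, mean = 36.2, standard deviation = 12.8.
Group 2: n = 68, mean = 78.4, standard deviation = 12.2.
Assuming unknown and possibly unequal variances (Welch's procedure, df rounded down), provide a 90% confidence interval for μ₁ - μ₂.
(-45.74, -38.66)

Difference: x̄₁ - x̄₂ = -42.20
SE = √(s₁²/n₁ + s₂²/n₂) = √(12.8²/69 + 12.2²/68) = 2.1362
df = 134.85 → 134 (Welch–Satterthwaite, rounded down)
t* = 1.656

CI: -42.20 ± 1.656 · 2.1362 = -42.20 ± 3.54 = (-45.74, -38.66)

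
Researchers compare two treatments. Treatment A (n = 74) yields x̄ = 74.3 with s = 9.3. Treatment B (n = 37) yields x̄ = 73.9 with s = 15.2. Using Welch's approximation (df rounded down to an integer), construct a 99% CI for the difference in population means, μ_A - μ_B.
(-6.90, 7.70)

Difference: x̄₁ - x̄₂ = 0.40
SE = √(s₁²/n₁ + s₂²/n₂) = √(9.3²/74 + 15.2²/37) = 2.7227
df = 49.88 → 49 (Welch–Satterthwaite, rounded down)
t* = 2.680

CI: 0.40 ± 2.680 · 2.7227 = 0.40 ± 7.30 = (-6.90, 7.70)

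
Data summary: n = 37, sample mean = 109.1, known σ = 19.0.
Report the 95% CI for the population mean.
(102.98, 115.22)

z-interval (σ known):
z* = 1.960 for 95% confidence

Margin of error = z* · σ/√n = 1.960 · 19.0/√37 = 6.12

CI: (109.1 - 6.12, 109.1 + 6.12) = (102.98, 115.22)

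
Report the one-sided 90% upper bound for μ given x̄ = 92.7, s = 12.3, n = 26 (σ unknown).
μ ≤ 95.87

Upper bound (one-sided):
t* = 1.316 (one-sided for 90%)
Upper bound = x̄ + t* · s/√n = 92.7 + 1.316 · 12.3/√26 = 95.87

We are 90% confident that μ ≤ 95.87.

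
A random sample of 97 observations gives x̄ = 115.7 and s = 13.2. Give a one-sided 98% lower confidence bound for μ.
μ ≥ 112.91

Lower bound (one-sided):
t* = 2.082 (one-sided for 98%)
Lower bound = x̄ - t* · s/√n = 115.7 - 2.082 · 13.2/√97 = 112.91

We are 98% confident that μ ≥ 112.91.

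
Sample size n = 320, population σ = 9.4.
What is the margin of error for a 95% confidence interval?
Margin of error = 1.03

Margin of error = z* · σ/√n
= 1.960 · 9.4/√320
= 1.960 · 9.4/17.8885
= 1.03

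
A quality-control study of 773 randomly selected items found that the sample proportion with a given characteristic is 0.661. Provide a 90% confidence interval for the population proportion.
(0.633, 0.689)

Proportion CI:
SE = √(p̂(1-p̂)/n) = √(0.661 · 0.339 / 773) = 0.01703

z* = 1.645
Margin = z* · SE = 1.645 · 0.01703 = 0.0280

CI: 0.661 ± 0.0280 = (0.633, 0.689)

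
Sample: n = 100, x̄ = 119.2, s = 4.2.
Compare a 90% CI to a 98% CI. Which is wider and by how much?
98% CI is wider by 0.60

df = 99
90% CI: t* = 1.660, (118.50, 119.90), width = 2 · t* · s/√n = 1.39
98% CI: t* = 2.365, (118.21, 120.19), width = 2 · t* · s/√n = 1.99

The 98% CI is wider by 1.99 - 1.39 = 0.60.
Higher confidence requires a wider interval.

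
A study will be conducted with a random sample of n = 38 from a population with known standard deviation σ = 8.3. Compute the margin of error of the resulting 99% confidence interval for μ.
Margin of error = 3.47

Margin of error = z* · σ/√n
= 2.576 · 8.3/√38
= 2.576 · 8.3/6.1644
= 3.47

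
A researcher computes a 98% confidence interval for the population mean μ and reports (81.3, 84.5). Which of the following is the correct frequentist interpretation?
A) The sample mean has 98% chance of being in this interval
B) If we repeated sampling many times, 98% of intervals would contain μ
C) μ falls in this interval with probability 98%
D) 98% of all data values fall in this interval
B

A) Wrong — x̄ is observed and sits in the interval by construction.
B) Correct — this is the frequentist long-run coverage interpretation.
C) Wrong — μ is fixed; the randomness lives in the interval, not in μ.
D) Wrong — a CI is about the parameter μ, not individual data values.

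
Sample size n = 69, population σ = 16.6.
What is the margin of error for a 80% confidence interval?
Margin of error = 2.56

Margin of error = z* · σ/√n
= 1.282 · 16.6/√69
= 1.282 · 16.6/8.3066
= 2.56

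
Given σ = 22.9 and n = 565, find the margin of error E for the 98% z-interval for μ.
Margin of error = 2.24

Margin of error = z* · σ/√n
= 2.326 · 22.9/√565
= 2.326 · 22.9/23.7697
= 2.24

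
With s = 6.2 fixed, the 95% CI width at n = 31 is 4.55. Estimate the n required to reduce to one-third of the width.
n ≈ 279

CI width ∝ 1/√n
To reduce width by factor 3, need √n to grow by 3 → need 3² = 9 times as many samples.

Current: n = 31, width = 4.55
New: n = 279, width ≈ 1.46

Width reduced by factor of 4.55/1.46 = 3.12.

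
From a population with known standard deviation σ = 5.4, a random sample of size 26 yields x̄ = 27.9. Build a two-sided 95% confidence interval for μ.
(25.82, 29.98)

z-interval (σ known):
z* = 1.960 for 95% confidence

Margin of error = z* · σ/√n = 1.960 · 5.4/√26 = 2.08

CI: (27.9 - 2.08, 27.9 + 2.08) = (25.82, 29.98)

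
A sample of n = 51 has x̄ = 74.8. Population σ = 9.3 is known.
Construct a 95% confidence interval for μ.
(72.25, 77.35)

z-interval (σ known):
z* = 1.960 for 95% confidence

Margin of error = z* · σ/√n = 1.960 · 9.3/√51 = 2.55

CI: (74.8 - 2.55, 74.8 + 2.55) = (72.25, 77.35)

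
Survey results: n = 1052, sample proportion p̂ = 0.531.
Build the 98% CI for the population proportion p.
(0.495, 0.567)

Proportion CI:
SE = √(p̂(1-p̂)/n) = √(0.531 · 0.469 / 1052) = 0.01539

z* = 2.326
Margin = z* · SE = 2.326 · 0.01539 = 0.0358

CI: 0.531 ± 0.0358 = (0.495, 0.567)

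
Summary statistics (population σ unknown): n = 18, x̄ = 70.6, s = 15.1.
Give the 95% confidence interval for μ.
(63.09, 78.11)

t-interval (σ unknown):
df = n - 1 = 17
t* = 2.110 for 95% confidence

Margin of error = t* · s/√n = 2.110 · 15.1/√18 = 7.51

CI: (63.09, 78.11)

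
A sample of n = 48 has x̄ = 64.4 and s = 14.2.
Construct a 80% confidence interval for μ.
(61.74, 67.06)

t-interval (σ unknown):
df = n - 1 = 47
t* = 1.300 for 80% confidence

Margin of error = t* · s/√n = 1.300 · 14.2/√48 = 2.66

CI: (61.74, 67.06)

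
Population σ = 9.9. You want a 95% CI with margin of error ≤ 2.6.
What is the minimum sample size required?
n ≥ 56

For margin E ≤ 2.6:
n ≥ (z* · σ / E)²
n ≥ (1.960 · 9.9 / 2.6)²
n ≥ 55.70

Minimum n = 56 (rounding up)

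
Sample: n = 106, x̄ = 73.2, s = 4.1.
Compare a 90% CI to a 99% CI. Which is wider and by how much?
99% CI is wider by 0.77

df = 105
90% CI: t* = 1.659, (72.54, 73.86), width = 2 · t* · s/√n = 1.32
99% CI: t* = 2.623, (72.16, 74.24), width = 2 · t* · s/√n = 2.09

The 99% CI is wider by 2.09 - 1.32 = 0.77.
Higher confidence requires a wider interval.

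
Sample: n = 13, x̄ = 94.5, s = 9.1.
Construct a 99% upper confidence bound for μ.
μ ≤ 101.27

Upper bound (one-sided):
t* = 2.681 (one-sided for 99%)
Upper bound = x̄ + t* · s/√n = 94.5 + 2.681 · 9.1/√13 = 101.27

We are 99% confident that μ ≤ 101.27.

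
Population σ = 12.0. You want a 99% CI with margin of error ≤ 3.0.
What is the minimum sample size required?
n ≥ 107

For margin E ≤ 3.0:
n ≥ (z* · σ / E)²
n ≥ (2.576 · 12.0 / 3.0)²
n ≥ 106.17

Minimum n = 107 (rounding up)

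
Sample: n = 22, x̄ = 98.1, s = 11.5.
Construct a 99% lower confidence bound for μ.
μ ≥ 91.93

Lower bound (one-sided):
t* = 2.518 (one-sided for 99%)
Lower bound = x̄ - t* · s/√n = 98.1 - 2.518 · 11.5/√22 = 91.93

We are 99% confident that μ ≥ 91.93.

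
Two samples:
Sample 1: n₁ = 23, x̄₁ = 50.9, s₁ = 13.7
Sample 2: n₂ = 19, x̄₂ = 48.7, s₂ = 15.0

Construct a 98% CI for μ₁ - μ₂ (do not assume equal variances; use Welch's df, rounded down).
(-8.69, 13.09)

Difference: x̄₁ - x̄₂ = 2.20
SE = √(s₁²/n₁ + s₂²/n₂) = √(13.7²/23 + 15.0²/19) = 4.4724
df = 36.99 → 36 (Welch–Satterthwaite, rounded down)
t* = 2.434

CI: 2.20 ± 2.434 · 4.4724 = 2.20 ± 10.89 = (-8.69, 13.09)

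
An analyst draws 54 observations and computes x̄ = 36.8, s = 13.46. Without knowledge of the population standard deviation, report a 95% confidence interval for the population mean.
(33.13, 40.47)

t-interval (σ unknown):
df = n - 1 = 53
t* = 2.006 for 95% confidence

Margin of error = t* · s/√n = 2.006 · 13.46/√54 = 3.67

CI: (33.13, 40.47)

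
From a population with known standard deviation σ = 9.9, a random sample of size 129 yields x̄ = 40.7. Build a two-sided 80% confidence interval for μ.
(39.58, 41.82)

z-interval (σ known):
z* = 1.282 for 80% confidence

Margin of error = z* · σ/√n = 1.282 · 9.9/√129 = 1.12

CI: (40.7 - 1.12, 40.7 + 1.12) = (39.58, 41.82)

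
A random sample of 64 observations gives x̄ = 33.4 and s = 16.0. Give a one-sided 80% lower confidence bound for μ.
μ ≥ 31.71

Lower bound (one-sided):
t* = 0.847 (one-sided for 80%)
Lower bound = x̄ - t* · s/√n = 33.4 - 0.847 · 16.0/√64 = 31.71

We are 80% confident that μ ≥ 31.71.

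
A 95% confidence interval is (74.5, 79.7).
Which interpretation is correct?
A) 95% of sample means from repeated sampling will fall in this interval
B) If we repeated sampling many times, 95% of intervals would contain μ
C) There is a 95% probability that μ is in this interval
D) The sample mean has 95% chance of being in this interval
B

A) Wrong — coverage applies to intervals containing μ, not to future x̄ values.
B) Correct — this is the frequentist long-run coverage interpretation.
C) Wrong — μ is fixed; the randomness lives in the interval, not in μ.
D) Wrong — x̄ is observed and sits in the interval by construction.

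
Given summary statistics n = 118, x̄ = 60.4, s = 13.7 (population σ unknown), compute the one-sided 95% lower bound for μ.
μ ≥ 58.31

Lower bound (one-sided):
t* = 1.658 (one-sided for 95%)
Lower bound = x̄ - t* · s/√n = 60.4 - 1.658 · 13.7/√118 = 58.31

We are 95% confident that μ ≥ 58.31.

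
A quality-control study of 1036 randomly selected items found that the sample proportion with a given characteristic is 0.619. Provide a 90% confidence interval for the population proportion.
(0.594, 0.644)

Proportion CI:
SE = √(p̂(1-p̂)/n) = √(0.619 · 0.381 / 1036) = 0.01509

z* = 1.645
Margin = z* · SE = 1.645 · 0.01509 = 0.0248

CI: 0.619 ± 0.0248 = (0.594, 0.644)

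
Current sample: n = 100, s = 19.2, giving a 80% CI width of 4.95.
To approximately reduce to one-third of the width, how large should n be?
n ≈ 900

CI width ∝ 1/√n
To reduce width by factor 3, need √n to grow by 3 → need 3² = 9 times as many samples.

Current: n = 100, width = 4.95
New: n = 900, width ≈ 1.64

Width reduced by factor of 4.95/1.64 = 3.02.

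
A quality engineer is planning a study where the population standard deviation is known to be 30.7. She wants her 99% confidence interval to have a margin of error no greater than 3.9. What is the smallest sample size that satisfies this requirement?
n ≥ 412

For margin E ≤ 3.9:
n ≥ (z* · σ / E)²
n ≥ (2.576 · 30.7 / 3.9)²
n ≥ 411.19

Minimum n = 412 (rounding up)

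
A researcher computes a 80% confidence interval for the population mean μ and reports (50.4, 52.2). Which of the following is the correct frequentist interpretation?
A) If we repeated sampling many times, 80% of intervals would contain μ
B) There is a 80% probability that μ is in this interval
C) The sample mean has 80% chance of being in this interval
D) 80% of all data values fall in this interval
A

A) Correct — this is the frequentist long-run coverage interpretation.
B) Wrong — μ is fixed; the randomness lives in the interval, not in μ.
C) Wrong — x̄ is observed and sits in the interval by construction.
D) Wrong — a CI is about the parameter μ, not individual data values.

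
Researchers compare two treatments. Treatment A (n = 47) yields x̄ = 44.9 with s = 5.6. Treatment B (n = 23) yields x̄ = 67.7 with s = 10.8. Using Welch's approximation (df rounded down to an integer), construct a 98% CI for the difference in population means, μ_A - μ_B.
(-28.72, -16.88)

Difference: x̄₁ - x̄₂ = -22.80
SE = √(s₁²/n₁ + s₂²/n₂) = √(5.6²/47 + 10.8²/23) = 2.3955
df = 27.94 → 27 (Welch–Satterthwaite, rounded down)
t* = 2.473

CI: -22.80 ± 2.473 · 2.3955 = -22.80 ± 5.92 = (-28.72, -16.88)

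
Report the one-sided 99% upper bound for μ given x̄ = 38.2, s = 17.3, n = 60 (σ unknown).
μ ≤ 43.54

Upper bound (one-sided):
t* = 2.391 (one-sided for 99%)
Upper bound = x̄ + t* · s/√n = 38.2 + 2.391 · 17.3/√60 = 43.54

We are 99% confident that μ ≤ 43.54.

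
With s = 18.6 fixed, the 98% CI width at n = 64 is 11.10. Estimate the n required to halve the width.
n ≈ 256

CI width ∝ 1/√n
To reduce width by factor 2, need √n to grow by 2 → need 2² = 4 times as many samples.

Current: n = 64, width = 11.10
New: n = 256, width ≈ 5.44

Width reduced by factor of 11.10/5.44 = 2.04.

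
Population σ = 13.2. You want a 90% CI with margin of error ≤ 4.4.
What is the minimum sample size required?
n ≥ 25

For margin E ≤ 4.4:
n ≥ (z* · σ / E)²
n ≥ (1.645 · 13.2 / 4.4)²
n ≥ 24.35

Minimum n = 25 (rounding up)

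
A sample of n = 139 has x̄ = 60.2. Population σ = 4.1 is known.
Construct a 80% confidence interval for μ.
(59.75, 60.65)

z-interval (σ known):
z* = 1.282 for 80% confidence

Margin of error = z* · σ/√n = 1.282 · 4.1/√139 = 0.45

CI: (60.2 - 0.45, 60.2 + 0.45) = (59.75, 60.65)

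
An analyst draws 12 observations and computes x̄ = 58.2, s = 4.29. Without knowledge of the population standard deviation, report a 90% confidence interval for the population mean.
(55.98, 60.42)

t-interval (σ unknown):
df = n - 1 = 11
t* = 1.796 for 90% confidence

Margin of error = t* · s/√n = 1.796 · 4.29/√12 = 2.22

CI: (55.98, 60.42)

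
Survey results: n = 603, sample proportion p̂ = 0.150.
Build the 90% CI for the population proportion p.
(0.126, 0.174)

Proportion CI:
SE = √(p̂(1-p̂)/n) = √(0.150 · 0.850 / 603) = 0.01454

z* = 1.645
Margin = z* · SE = 1.645 · 0.01454 = 0.0239

CI: 0.150 ± 0.0239 = (0.126, 0.174)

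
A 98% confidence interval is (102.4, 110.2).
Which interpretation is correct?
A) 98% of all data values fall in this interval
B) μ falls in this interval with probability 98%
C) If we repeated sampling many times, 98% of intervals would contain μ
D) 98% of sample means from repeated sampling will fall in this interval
C

A) Wrong — a CI is about the parameter μ, not individual data values.
B) Wrong — μ is fixed; the randomness lives in the interval, not in μ.
C) Correct — this is the frequentist long-run coverage interpretation.
D) Wrong — coverage applies to intervals containing μ, not to future x̄ values.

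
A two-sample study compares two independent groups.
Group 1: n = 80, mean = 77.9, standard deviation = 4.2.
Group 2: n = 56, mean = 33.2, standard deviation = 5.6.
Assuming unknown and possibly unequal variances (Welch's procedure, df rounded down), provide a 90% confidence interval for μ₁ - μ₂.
(43.23, 46.17)

Difference: x̄₁ - x̄₂ = 44.70
SE = √(s₁²/n₁ + s₂²/n₂) = √(4.2²/80 + 5.6²/56) = 0.8835
df = 96.43 → 96 (Welch–Satterthwaite, rounded down)
t* = 1.661

CI: 44.70 ± 1.661 · 0.8835 = 44.70 ± 1.47 = (43.23, 46.17)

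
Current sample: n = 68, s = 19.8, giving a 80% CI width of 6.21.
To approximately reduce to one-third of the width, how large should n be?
n ≈ 612

CI width ∝ 1/√n
To reduce width by factor 3, need √n to grow by 3 → need 3² = 9 times as many samples.

Current: n = 68, width = 6.21
New: n = 612, width ≈ 2.05

Width reduced by factor of 6.21/2.05 = 3.03.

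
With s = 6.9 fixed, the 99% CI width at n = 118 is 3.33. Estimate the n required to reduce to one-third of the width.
n ≈ 1062

CI width ∝ 1/√n
To reduce width by factor 3, need √n to grow by 3 → need 3² = 9 times as many samples.

Current: n = 118, width = 3.33
New: n = 1062, width ≈ 1.09

Width reduced by factor of 3.33/1.09 = 3.06.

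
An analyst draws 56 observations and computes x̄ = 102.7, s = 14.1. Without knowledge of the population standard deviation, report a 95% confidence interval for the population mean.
(98.92, 106.48)

t-interval (σ unknown):
df = n - 1 = 55
t* = 2.004 for 95% confidence

Margin of error = t* · s/√n = 2.004 · 14.1/√56 = 3.78

CI: (98.92, 106.48)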